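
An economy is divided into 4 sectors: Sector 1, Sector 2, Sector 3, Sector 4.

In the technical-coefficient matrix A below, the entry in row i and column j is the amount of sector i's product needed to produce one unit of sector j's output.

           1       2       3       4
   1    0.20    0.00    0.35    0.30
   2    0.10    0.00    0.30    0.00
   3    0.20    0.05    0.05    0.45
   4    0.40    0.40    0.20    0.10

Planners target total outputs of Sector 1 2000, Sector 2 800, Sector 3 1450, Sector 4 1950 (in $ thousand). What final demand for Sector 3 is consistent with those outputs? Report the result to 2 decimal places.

I − A =
  [   0.80     0.00    -0.35    -0.30]
  [  -0.10     1.00    -0.30     0.00]
  [  -0.20    -0.05     0.95    -0.45]
  [  -0.40    -0.40    -0.20     0.90]
d = (I − A) x:
  d_1 = (+0.80)·2000 + (+0.00)·800 + (-0.35)·1450 + (-0.30)·1950 = 507.50
  d_2 = (-0.10)·2000 + (+1.00)·800 + (-0.30)·1450 + (+0.00)·1950 = 165.00
  d_3 = (-0.20)·2000 + (-0.05)·800 + (+0.95)·1450 + (-0.45)·1950 = 60.00
  d_4 = (-0.40)·2000 + (-0.40)·800 + (-0.20)·1450 + (+0.90)·1950 = 345.00

d_3 = 60.00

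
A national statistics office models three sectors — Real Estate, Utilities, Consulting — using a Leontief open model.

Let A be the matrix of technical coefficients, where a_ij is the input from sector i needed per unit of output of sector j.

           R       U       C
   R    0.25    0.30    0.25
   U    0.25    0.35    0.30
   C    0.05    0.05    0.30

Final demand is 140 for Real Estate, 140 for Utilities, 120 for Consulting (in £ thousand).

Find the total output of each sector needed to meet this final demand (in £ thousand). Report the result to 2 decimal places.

x_R = 470.11, x_U = 507.55, x_C = 241.26

I − A =
  [   0.75    -0.30    -0.25]
  [  -0.25     0.65    -0.30]
  [  -0.05    -0.05     0.70]
Cofactors of I−A, C_ij = (−1)^(i+j)·(minor ij) (rows/columns in the sector order above):
  C_11 = (0.65)(0.70) − (-0.30)(-0.05) = 0.4400
  C_12 = −[(-0.25)(0.70) − (-0.30)(-0.05)] = 0.1900
  C_13 = (-0.25)(-0.05) − (0.65)(-0.05) = 0.0450
  C_21 = −[(-0.30)(0.70) − (-0.25)(-0.05)] = 0.2225
  C_22 = (0.75)(0.70) − (-0.25)(-0.05) = 0.5125
  C_23 = −[(0.75)(-0.05) − (-0.30)(-0.05)] = 0.0525
  C_31 = (-0.30)(-0.30) − (-0.25)(0.65) = 0.2525
  C_32 = −[(0.75)(-0.30) − (-0.25)(-0.25)] = 0.2875
  C_33 = (0.75)(0.65) − (-0.30)(-0.25) = 0.4125
det(I−A) = Σ_j (I−A)_1j·C_1j = (0.75)(0.4400) + (-0.30)(0.1900) + (-0.25)(0.0450) = 0.26175
adj(I−A) = Cᵀ =
  [ 0.4400   0.2225   0.2525]
  [ 0.1900   0.5125   0.2875]
  [ 0.0450   0.0525   0.4125]
(I − A)⁻¹ = adj(I−A) / det(I−A) ≈
  [   1.6810     0.8500     0.9647]
  [   0.7259     1.9580     1.0984]
  [   0.1719     0.2006     1.5759]
x = (I − A)⁻¹ d = adj(I−A)·d / det(I−A), with det(I−A) = 0.26175:
  x_R = (0.4400·140 + 0.2225·140 + 0.2525·120) / 0.26175 = 123.05 / 0.26175 ≈ 470.11
  x_U = (0.1900·140 + 0.5125·140 + 0.2875·120) / 0.26175 = 132.85 / 0.26175 ≈ 507.55
  x_C = (0.0450·140 + 0.0525·140 + 0.4125·120) / 0.26175 = 63.15 / 0.26175 ≈ 241.26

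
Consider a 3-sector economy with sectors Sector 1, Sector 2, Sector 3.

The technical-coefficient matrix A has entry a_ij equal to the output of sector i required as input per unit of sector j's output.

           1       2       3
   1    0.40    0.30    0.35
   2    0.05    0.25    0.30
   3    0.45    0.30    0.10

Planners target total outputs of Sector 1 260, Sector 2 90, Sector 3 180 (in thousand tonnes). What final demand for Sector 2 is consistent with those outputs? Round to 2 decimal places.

d_2 = 0.50

I − A =
  [   0.60    -0.30    -0.35]
  [  -0.05     0.75    -0.30]
  [  -0.45    -0.30     0.90]
d = (I − A) x:
  d_1 = (+0.60)·260 + (-0.30)·90 + (-0.35)·180 = 66.00
  d_2 = (-0.05)·260 + (+0.75)·90 + (-0.30)·180 = 0.50
  d_3 = (-0.45)·260 + (-0.30)·90 + (+0.90)·180 = 18.00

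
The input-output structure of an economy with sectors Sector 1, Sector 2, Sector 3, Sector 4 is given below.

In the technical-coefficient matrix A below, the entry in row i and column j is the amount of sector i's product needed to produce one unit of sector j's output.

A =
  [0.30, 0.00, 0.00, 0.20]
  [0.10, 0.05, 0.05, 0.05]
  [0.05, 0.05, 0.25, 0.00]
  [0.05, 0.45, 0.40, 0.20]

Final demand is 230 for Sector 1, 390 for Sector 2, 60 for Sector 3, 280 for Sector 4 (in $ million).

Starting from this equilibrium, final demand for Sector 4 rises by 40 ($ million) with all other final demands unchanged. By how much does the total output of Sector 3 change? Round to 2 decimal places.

Δx_3 = 1.34

I − A =
  [   0.70     0.00     0.00    -0.20]
  [  -0.10     0.95    -0.05    -0.05]
  [  -0.05    -0.05     0.75     0.00]
  [  -0.05    -0.45    -0.40     0.80]
Compute the cofactors C_ij = (−1)^(i+j)·(3×3 minor ij) of I−A; the adjugate is their transpose:
adj(I−A) = Cᵀ =
  [ 0.550125   0.071500   0.080500   0.142000]
  [ 0.064875   0.408500   0.049500   0.041750]
  [ 0.041000   0.032000   0.497750   0.012250]
  [ 0.091375   0.250250   0.281750   0.497000]
det(I−A) = Σ_j (I−A)_1j·C_1j = (0.70)(0.550125) + (0.00)(0.064875) + (0.00)(0.041000) + (-0.20)(0.091375) = 0.3668125
(I − A)⁻¹ = adj(I−A) / det(I−A) ≈
  [   1.4997     0.1949     0.2195     0.3871]
  [   0.1769     1.1136     0.1349     0.1138]
  [   0.1118     0.0872     1.3570     0.0334]
  [   0.2491     0.6822     0.7681     1.3549]
Δx = (I − A)⁻¹ Δd with Δd having +40 in the Sector 4 component and 0 elsewhere.
So Δx_3 = L_34 · (+40), where L_34 = adj(I−A)_34 / det(I−A) = 0.012250 / 0.3668125.
Δx_3 = 0.012250 × (+40) / 0.3668125 = 0.49 / 0.3668125 ≈ 1.34.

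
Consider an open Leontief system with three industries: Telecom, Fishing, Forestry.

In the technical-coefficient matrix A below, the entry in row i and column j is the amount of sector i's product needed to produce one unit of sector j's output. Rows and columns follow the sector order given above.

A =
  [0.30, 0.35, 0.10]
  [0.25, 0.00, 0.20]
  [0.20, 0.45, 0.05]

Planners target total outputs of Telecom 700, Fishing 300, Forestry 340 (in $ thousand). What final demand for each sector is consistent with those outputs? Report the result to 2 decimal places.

I − A =
  [   0.70    -0.35    -0.10]
  [  -0.25     1.00    -0.20]
  [  -0.20    -0.45     0.95]
d = (I − A) x:
  d_1 = (+0.70)·700 + (-0.35)·300 + (-0.10)·340 = 351.00
  d_2 = (-0.25)·700 + (+1.00)·300 + (-0.20)·340 = 57.00
  d_3 = (-0.20)·700 + (-0.45)·300 + (+0.95)·340 = 48.00

d_1 = 351.00, d_2 = 57.00, d_3 = 48.00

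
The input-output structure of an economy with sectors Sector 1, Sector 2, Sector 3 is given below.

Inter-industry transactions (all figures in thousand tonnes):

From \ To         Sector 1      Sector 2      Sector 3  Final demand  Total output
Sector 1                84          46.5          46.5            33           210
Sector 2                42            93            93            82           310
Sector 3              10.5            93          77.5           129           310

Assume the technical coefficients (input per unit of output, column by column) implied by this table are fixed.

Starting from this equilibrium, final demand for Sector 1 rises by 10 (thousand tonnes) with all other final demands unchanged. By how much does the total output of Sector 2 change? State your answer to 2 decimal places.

Δx_2 = 7.43

Technical coefficients a_ij = z_ij / X_j:
  a_11 = 84/210 = 0.40, a_21 = 42/210 = 0.20, a_31 = 10.5/210 = 0.05
  a_12 = 46.5/310 = 0.15, a_22 = 93/310 = 0.30, a_32 = 93/310 = 0.30
  a_13 = 46.5/310 = 0.15, a_23 = 93/310 = 0.30, a_33 = 77.5/310 = 0.25
I − A =
  [   0.60    -0.15    -0.15]
  [  -0.20     0.70    -0.30]
  [  -0.05    -0.30     0.75]
Cofactors of I−A, C_ij = (−1)^(i+j)·(minor ij) (rows/columns in the sector order above):
  C_11 = (0.70)(0.75) − (-0.30)(-0.30) = 0.4350
  C_12 = −[(-0.20)(0.75) − (-0.30)(-0.05)] = 0.1650
  C_13 = (-0.20)(-0.30) − (0.70)(-0.05) = 0.0950
  C_21 = −[(-0.15)(0.75) − (-0.15)(-0.30)] = 0.1575
  C_22 = (0.60)(0.75) − (-0.15)(-0.05) = 0.4425
  C_23 = −[(0.60)(-0.30) − (-0.15)(-0.05)] = 0.1875
  C_31 = (-0.15)(-0.30) − (-0.15)(0.70) = 0.1500
  C_32 = −[(0.60)(-0.30) − (-0.15)(-0.20)] = 0.2100
  C_33 = (0.60)(0.70) − (-0.15)(-0.20) = 0.3900
det(I−A) = Σ_j (I−A)_1j·C_1j = (0.60)(0.4350) + (-0.15)(0.1650) + (-0.15)(0.0950) = 0.2220
adj(I−A) = Cᵀ =
  [ 0.4350   0.1575   0.1500]
  [ 0.1650   0.4425   0.2100]
  [ 0.0950   0.1875   0.3900]
(I − A)⁻¹ = adj(I−A) / det(I−A) ≈
  [   1.9595     0.7095     0.6757]
  [   0.7432     1.9932     0.9459]
  [   0.4279     0.8446     1.7568]
Δx = (I − A)⁻¹ Δd with Δd having +10 in the Sector 1 component and 0 elsewhere.
So Δx_2 = L_21 · (+10), where L_21 = adj(I−A)_21 / det(I−A) = 0.1650 / 0.2220.
Δx_2 = 0.1650 × (+10) / 0.2220 = 1.65 / 0.2220 ≈ 7.43.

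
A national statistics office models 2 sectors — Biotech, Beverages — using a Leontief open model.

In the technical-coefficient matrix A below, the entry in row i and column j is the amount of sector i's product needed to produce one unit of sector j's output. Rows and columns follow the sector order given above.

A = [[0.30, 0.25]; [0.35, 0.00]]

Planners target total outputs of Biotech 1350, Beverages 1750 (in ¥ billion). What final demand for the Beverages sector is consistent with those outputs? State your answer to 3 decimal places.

I − A =
  [   0.70    -0.25]
  [  -0.35     1.00]
d = (I − A) x:
  d_1 = (+0.70)·1350 + (-0.25)·1750 = 507.500
  d_2 = (-0.35)·1350 + (+1.00)·1750 = 1277.500

d_2 = 1277.500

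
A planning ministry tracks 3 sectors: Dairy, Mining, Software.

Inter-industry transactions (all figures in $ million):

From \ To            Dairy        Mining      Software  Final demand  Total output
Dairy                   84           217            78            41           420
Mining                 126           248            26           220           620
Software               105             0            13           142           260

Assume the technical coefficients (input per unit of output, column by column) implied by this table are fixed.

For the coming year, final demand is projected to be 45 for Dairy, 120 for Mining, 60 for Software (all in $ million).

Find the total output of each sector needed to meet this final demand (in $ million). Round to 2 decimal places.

Technical coefficients a_ij = z_ij / X_j:
  a_11 = 84/420 = 0.20, a_21 = 126/420 = 0.30, a_31 = 105/420 = 0.25
  a_12 = 217/620 = 0.35, a_22 = 248/620 = 0.40, a_32 = 0/620 = 0.00
  a_13 = 78/260 = 0.30, a_23 = 26/260 = 0.10, a_33 = 13/260 = 0.05
I − A =
  [   0.80    -0.35    -0.30]
  [  -0.30     0.60    -0.10]
  [  -0.25     0.00     0.95]
Cofactors of I−A, C_ij = (−1)^(i+j)·(minor ij) (rows/columns in the sector order above):
  C_11 = (0.60)(0.95) − (-0.10)(0.00) = 0.5700
  C_12 = −[(-0.30)(0.95) − (-0.10)(-0.25)] = 0.3100
  C_13 = (-0.30)(0.00) − (0.60)(-0.25) = 0.1500
  C_21 = −[(-0.35)(0.95) − (-0.30)(0.00)] = 0.3325
  C_22 = (0.80)(0.95) − (-0.30)(-0.25) = 0.6850
  C_23 = −[(0.80)(0.00) − (-0.35)(-0.25)] = 0.0875
  C_31 = (-0.35)(-0.10) − (-0.30)(0.60) = 0.2150
  C_32 = −[(0.80)(-0.10) − (-0.30)(-0.30)] = 0.1700
  C_33 = (0.80)(0.60) − (-0.35)(-0.30) = 0.3750
det(I−A) = Σ_j (I−A)_1j·C_1j = (0.80)(0.5700) + (-0.35)(0.3100) + (-0.30)(0.1500) = 0.3025
adj(I−A) = Cᵀ =
  [ 0.5700   0.3325   0.2150]
  [ 0.3100   0.6850   0.1700]
  [ 0.1500   0.0875   0.3750]
(I − A)⁻¹ = adj(I−A) / det(I−A) ≈
  [   1.8843     1.0992     0.7107]
  [   1.0248     2.2645     0.5620]
  [   0.4959     0.2893     1.2397]
x = (I − A)⁻¹ d = adj(I−A)·d / det(I−A), with det(I−A) = 0.3025:
  x_1 = (0.5700·45 + 0.3325·120 + 0.2150·60) / 0.3025 = 78.45 / 0.3025 ≈ 259.34
  x_2 = (0.3100·45 + 0.6850·120 + 0.1700·60) / 0.3025 = 106.35 / 0.3025 ≈ 351.57
  x_3 = (0.1500·45 + 0.0875·120 + 0.3750·60) / 0.3025 = 39.75 / 0.3025 ≈ 131.40

x_1 = 259.34, x_2 = 351.57, x_3 = 131.40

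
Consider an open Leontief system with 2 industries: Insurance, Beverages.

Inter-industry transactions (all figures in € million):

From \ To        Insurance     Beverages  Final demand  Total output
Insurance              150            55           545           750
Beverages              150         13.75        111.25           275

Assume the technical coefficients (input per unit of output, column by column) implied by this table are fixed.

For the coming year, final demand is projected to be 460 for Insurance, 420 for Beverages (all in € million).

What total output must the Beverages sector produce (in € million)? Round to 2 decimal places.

x_B = 594.44

Technical coefficients a_ij = z_ij / X_j:
  a_II = 150/750 = 0.20, a_BI = 150/750 = 0.20
  a_IB = 55/275 = 0.20, a_BB = 13.75/275 = 0.05
I − A =
  [   0.80    -0.20]
  [  -0.20     0.95]
det(I−A) = (0.80)(0.95) − (-0.20)(-0.20) = 0.7200
adj(I−A) = [[0.95, 0.20], [0.20, 0.80]]
(I − A)⁻¹ = adj(I−A) / det(I−A) ≈
  [   1.3194     0.2778]
  [   0.2778     1.1111]
x = (I − A)⁻¹ d = adj(I−A)·d / det(I−A), with det(I−A) = 0.7200:
  x_I = (0.95·460 + 0.20·420) / 0.7200 = 521.00 / 0.7200 ≈ 723.61
  x_B = (0.20·460 + 0.80·420) / 0.7200 = 428.00 / 0.7200 ≈ 594.44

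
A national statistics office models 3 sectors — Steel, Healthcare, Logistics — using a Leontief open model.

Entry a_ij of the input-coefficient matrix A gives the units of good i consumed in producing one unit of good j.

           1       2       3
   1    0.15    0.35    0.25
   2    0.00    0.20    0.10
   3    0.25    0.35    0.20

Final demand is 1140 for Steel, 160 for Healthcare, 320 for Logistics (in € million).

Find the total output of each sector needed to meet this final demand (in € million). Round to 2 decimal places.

I − A =
  [   0.85    -0.35    -0.25]
  [   0.00     0.80    -0.10]
  [  -0.25    -0.35     0.80]
Cofactors of I−A, C_ij = (−1)^(i+j)·(minor ij) (rows/columns in the sector order above):
  C_11 = (0.80)(0.80) − (-0.10)(-0.35) = 0.6050
  C_12 = −[(0.00)(0.80) − (-0.10)(-0.25)] = 0.0250
  C_13 = (0.00)(-0.35) − (0.80)(-0.25) = 0.2000
  C_21 = −[(-0.35)(0.80) − (-0.25)(-0.35)] = 0.3675
  C_22 = (0.85)(0.80) − (-0.25)(-0.25) = 0.6175
  C_23 = −[(0.85)(-0.35) − (-0.35)(-0.25)] = 0.3850
  C_31 = (-0.35)(-0.10) − (-0.25)(0.80) = 0.2350
  C_32 = −[(0.85)(-0.10) − (-0.25)(0.00)] = 0.0850
  C_33 = (0.85)(0.80) − (-0.35)(0.00) = 0.6800
det(I−A) = Σ_j (I−A)_1j·C_1j = (0.85)(0.6050) + (-0.35)(0.0250) + (-0.25)(0.2000) = 0.4555
adj(I−A) = Cᵀ =
  [ 0.6050   0.3675   0.2350]
  [ 0.0250   0.6175   0.0850]
  [ 0.2000   0.3850   0.6800]
(I − A)⁻¹ = adj(I−A) / det(I−A) ≈
  [   1.3282     0.8068     0.5159]
  [   0.0549     1.3557     0.1866]
  [   0.4391     0.8452     1.4929]
x = (I − A)⁻¹ d = adj(I−A)·d / det(I−A), with det(I−A) = 0.4555:
  x_1 = (0.6050·1140 + 0.3675·160 + 0.2350·320) / 0.4555 = 823.70 / 0.4555 ≈ 1808.34
  x_2 = (0.0250·1140 + 0.6175·160 + 0.0850·320) / 0.4555 = 154.50 / 0.4555 ≈ 339.19
  x_3 = (0.2000·1140 + 0.3850·160 + 0.6800·320) / 0.4555 = 507.20 / 0.4555 ≈ 1113.50

x_1 = 1808.34, x_2 = 339.19, x_3 = 1113.50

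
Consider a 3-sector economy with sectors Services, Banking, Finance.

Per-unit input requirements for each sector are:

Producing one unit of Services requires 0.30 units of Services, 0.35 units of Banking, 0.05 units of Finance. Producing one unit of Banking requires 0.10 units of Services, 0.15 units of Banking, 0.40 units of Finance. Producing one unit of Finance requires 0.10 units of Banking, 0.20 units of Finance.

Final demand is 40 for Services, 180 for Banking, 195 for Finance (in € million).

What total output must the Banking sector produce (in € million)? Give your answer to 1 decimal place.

x_2 = 300.0

I − A =
  [   0.70    -0.10     0.00]
  [  -0.35     0.85    -0.10]
  [  -0.05    -0.40     0.80]
Cofactors of I−A, C_ij = (−1)^(i+j)·(minor ij) (rows/columns in the sector order above):
  C_11 = (0.85)(0.80) − (-0.10)(-0.40) = 0.6400
  C_12 = −[(-0.35)(0.80) − (-0.10)(-0.05)] = 0.2850
  C_13 = (-0.35)(-0.40) − (0.85)(-0.05) = 0.1825
  C_21 = −[(-0.10)(0.80) − (0.00)(-0.40)] = 0.0800
  C_22 = (0.70)(0.80) − (0.00)(-0.05) = 0.5600
  C_23 = −[(0.70)(-0.40) − (-0.10)(-0.05)] = 0.2850
  C_31 = (-0.10)(-0.10) − (0.00)(0.85) = 0.0100
  C_32 = −[(0.70)(-0.10) − (0.00)(-0.35)] = 0.0700
  C_33 = (0.70)(0.85) − (-0.10)(-0.35) = 0.5600
det(I−A) = Σ_j (I−A)_1j·C_1j = (0.70)(0.6400) + (-0.10)(0.2850) + (0.00)(0.1825) = 0.4195
adj(I−A) = Cᵀ =
  [ 0.6400   0.0800   0.0100]
  [ 0.2850   0.5600   0.0700]
  [ 0.1825   0.2850   0.5600]
(I − A)⁻¹ = adj(I−A) / det(I−A) ≈
  [   1.5256     0.1907     0.0238]
  [   0.6794     1.3349     0.1669]
  [   0.4350     0.6794     1.3349]
x = (I − A)⁻¹ d = adj(I−A)·d / det(I−A), with det(I−A) = 0.4195:
  x_1 = (0.6400·40 + 0.0800·180 + 0.0100·195) / 0.4195 = 41.95 / 0.4195 = 100.0
  x_2 = (0.2850·40 + 0.5600·180 + 0.0700·195) / 0.4195 = 125.85 / 0.4195 = 300.0
  x_3 = (0.1825·40 + 0.2850·180 + 0.5600·195) / 0.4195 = 167.80 / 0.4195 = 400.0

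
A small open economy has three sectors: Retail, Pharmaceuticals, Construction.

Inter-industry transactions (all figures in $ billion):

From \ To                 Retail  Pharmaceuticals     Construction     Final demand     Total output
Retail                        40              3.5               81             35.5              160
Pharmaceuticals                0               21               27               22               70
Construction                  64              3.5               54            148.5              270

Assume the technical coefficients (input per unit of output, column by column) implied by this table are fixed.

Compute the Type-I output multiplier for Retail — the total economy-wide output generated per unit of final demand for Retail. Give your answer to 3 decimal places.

m_1 = 2.650

Technical coefficients a_ij = z_ij / X_j:
  a_11 = 40/160 = 0.25, a_21 = 0/160 = 0.00, a_31 = 64/160 = 0.40
  a_12 = 3.5/70 = 0.05, a_22 = 21/70 = 0.30, a_32 = 3.5/70 = 0.05
  a_13 = 81/270 = 0.30, a_23 = 27/270 = 0.10, a_33 = 54/270 = 0.20
I − A =
  [   0.75    -0.05    -0.30]
  [   0.00     0.70    -0.10]
  [  -0.40    -0.05     0.80]
Cofactors of I−A, C_ij = (−1)^(i+j)·(minor ij) (rows/columns in the sector order above):
  C_11 = (0.70)(0.80) − (-0.10)(-0.05) = 0.5550
  C_12 = −[(0.00)(0.80) − (-0.10)(-0.40)] = 0.0400
  C_13 = (0.00)(-0.05) − (0.70)(-0.40) = 0.2800
  C_21 = −[(-0.05)(0.80) − (-0.30)(-0.05)] = 0.0550
  C_22 = (0.75)(0.80) − (-0.30)(-0.40) = 0.4800
  C_23 = −[(0.75)(-0.05) − (-0.05)(-0.40)] = 0.0575
  C_31 = (-0.05)(-0.10) − (-0.30)(0.70) = 0.2150
  C_32 = −[(0.75)(-0.10) − (-0.30)(0.00)] = 0.0750
  C_33 = (0.75)(0.70) − (-0.05)(0.00) = 0.5250
det(I−A) = Σ_j (I−A)_1j·C_1j = (0.75)(0.5550) + (-0.05)(0.0400) + (-0.30)(0.2800) = 0.33025
adj(I−A) = Cᵀ =
  [ 0.5550   0.0550   0.2150]
  [ 0.0400   0.4800   0.0750]
  [ 0.2800   0.0575   0.5250]
(I − A)⁻¹ = adj(I−A) / det(I−A) ≈
  [   1.6805     0.1665     0.6510]
  [   0.1211     1.4534     0.2271]
  [   0.8478     0.1741     1.5897]
The output multiplier for sector j is the column-j sum of the Leontief inverse (I − A)⁻¹ = adj(I−A) / det(I−A).
Column 1 of adj(I−A): (0.5550, 0.0400, 0.2800); det(I−A) = 0.33025.
m_1 = (0.5550 + 0.0400 + 0.2800) / 0.33025 = 0.875 / 0.33025 ≈ 2.650.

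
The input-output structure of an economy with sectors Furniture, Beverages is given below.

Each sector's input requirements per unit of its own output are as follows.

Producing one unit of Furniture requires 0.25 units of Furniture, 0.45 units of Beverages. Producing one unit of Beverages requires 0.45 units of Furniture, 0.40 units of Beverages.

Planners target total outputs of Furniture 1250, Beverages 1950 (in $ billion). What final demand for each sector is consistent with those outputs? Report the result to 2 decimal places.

d_F = 60.00, d_B = 607.50

I − A =
  [   0.75    -0.45]
  [  -0.45     0.60]
d = (I − A) x:
  d_F = (+0.75)·1250 + (-0.45)·1950 = 60.00
  d_B = (-0.45)·1250 + (+0.60)·1950 = 607.50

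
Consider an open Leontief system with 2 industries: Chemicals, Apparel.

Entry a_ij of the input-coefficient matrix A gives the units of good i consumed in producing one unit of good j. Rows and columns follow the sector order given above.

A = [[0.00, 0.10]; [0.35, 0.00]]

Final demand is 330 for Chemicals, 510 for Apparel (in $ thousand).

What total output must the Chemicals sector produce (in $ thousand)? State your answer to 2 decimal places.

x_1 = 394.82

I − A =
  [   1.00    -0.10]
  [  -0.35     1.00]
det(I−A) = (1.00)(1.00) − (-0.10)(-0.35) = 0.9650
adj(I−A) = [[1.00, 0.10], [0.35, 1.00]]
(I − A)⁻¹ = adj(I−A) / det(I−A) ≈
  [   1.0363     0.1036]
  [   0.3627     1.0363]
x = (I − A)⁻¹ d = adj(I−A)·d / det(I−A), with det(I−A) = 0.9650:
  x_1 = (1.00·330 + 0.10·510) / 0.9650 = 381.00 / 0.9650 ≈ 394.82
  x_2 = (0.35·330 + 1.00·510) / 0.9650 = 625.50 / 0.9650 ≈ 648.19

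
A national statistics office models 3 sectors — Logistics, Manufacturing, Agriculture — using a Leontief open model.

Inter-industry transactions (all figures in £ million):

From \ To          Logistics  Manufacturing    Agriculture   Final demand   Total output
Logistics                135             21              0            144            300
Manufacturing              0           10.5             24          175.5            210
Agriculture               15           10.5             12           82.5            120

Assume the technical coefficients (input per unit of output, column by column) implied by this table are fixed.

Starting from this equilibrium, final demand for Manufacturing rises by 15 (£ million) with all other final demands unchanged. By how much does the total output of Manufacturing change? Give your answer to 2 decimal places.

Δx_M = 16.01

Technical coefficients a_ij = z_ij / X_j:
  a_LL = 135/300 = 0.45, a_ML = 0/300 = 0.00, a_AL = 15/300 = 0.05
  a_LM = 21/210 = 0.10, a_MM = 10.5/210 = 0.05, a_AM = 10.5/210 = 0.05
  a_LA = 0/120 = 0.00, a_MA = 24/120 = 0.20, a_AA = 12/120 = 0.10
I − A =
  [   0.55    -0.10     0.00]
  [   0.00     0.95    -0.20]
  [  -0.05    -0.05     0.90]
Cofactors of I−A, C_ij = (−1)^(i+j)·(minor ij) (rows/columns in the sector order above):
  C_11 = (0.95)(0.90) − (-0.20)(-0.05) = 0.8450
  C_12 = −[(0.00)(0.90) − (-0.20)(-0.05)] = 0.0100
  C_13 = (0.00)(-0.05) − (0.95)(-0.05) = 0.0475
  C_21 = −[(-0.10)(0.90) − (0.00)(-0.05)] = 0.0900
  C_22 = (0.55)(0.90) − (0.00)(-0.05) = 0.4950
  C_23 = −[(0.55)(-0.05) − (-0.10)(-0.05)] = 0.0325
  C_31 = (-0.10)(-0.20) − (0.00)(0.95) = 0.0200
  C_32 = −[(0.55)(-0.20) − (0.00)(0.00)] = 0.1100
  C_33 = (0.55)(0.95) − (-0.10)(0.00) = 0.5225
det(I−A) = Σ_j (I−A)_1j·C_1j = (0.55)(0.8450) + (-0.10)(0.0100) + (0.00)(0.0475) = 0.46375
adj(I−A) = Cᵀ =
  [ 0.8450   0.0900   0.0200]
  [ 0.0100   0.4950   0.1100]
  [ 0.0475   0.0325   0.5225]
(I − A)⁻¹ = adj(I−A) / det(I−A) ≈
  [   1.8221     0.1941     0.0431]
  [   0.0216     1.0674     0.2372]
  [   0.1024     0.0701     1.1267]
Δx = (I − A)⁻¹ Δd with Δd having +15 in the Manufacturing component and 0 elsewhere.
So Δx_M = L_MM · (+15), where L_MM = adj(I−A)_MM / det(I−A) = 0.4950 / 0.46375.
Δx_M = 0.4950 × (+15) / 0.46375 = 7.425 / 0.46375 ≈ 16.01.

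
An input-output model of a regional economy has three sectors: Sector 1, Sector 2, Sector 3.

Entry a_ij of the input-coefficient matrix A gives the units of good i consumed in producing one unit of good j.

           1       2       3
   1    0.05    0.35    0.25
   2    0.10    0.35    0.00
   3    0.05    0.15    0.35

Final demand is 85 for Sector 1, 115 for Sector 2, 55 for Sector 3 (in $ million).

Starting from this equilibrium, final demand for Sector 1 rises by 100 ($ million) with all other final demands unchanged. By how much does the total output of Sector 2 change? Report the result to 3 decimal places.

I − A =
  [   0.95    -0.35    -0.25]
  [  -0.10     0.65     0.00]
  [  -0.05    -0.15     0.65]
Cofactors of I−A, C_ij = (−1)^(i+j)·(minor ij) (rows/columns in the sector order above):
  C_11 = (0.65)(0.65) − (0.00)(-0.15) = 0.4225
  C_12 = −[(-0.10)(0.65) − (0.00)(-0.05)] = 0.0650
  C_13 = (-0.10)(-0.15) − (0.65)(-0.05) = 0.0475
  C_21 = −[(-0.35)(0.65) − (-0.25)(-0.15)] = 0.2650
  C_22 = (0.95)(0.65) − (-0.25)(-0.05) = 0.6050
  C_23 = −[(0.95)(-0.15) − (-0.35)(-0.05)] = 0.1600
  C_31 = (-0.35)(0.00) − (-0.25)(0.65) = 0.1625
  C_32 = −[(0.95)(0.00) − (-0.25)(-0.10)] = 0.0250
  C_33 = (0.95)(0.65) − (-0.35)(-0.10) = 0.5825
det(I−A) = Σ_j (I−A)_1j·C_1j = (0.95)(0.4225) + (-0.35)(0.0650) + (-0.25)(0.0475) = 0.36675
adj(I−A) = Cᵀ =
  [ 0.4225   0.2650   0.1625]
  [ 0.0650   0.6050   0.0250]
  [ 0.0475   0.1600   0.5825]
(I − A)⁻¹ = adj(I−A) / det(I−A) ≈
  [   1.1520     0.7226     0.4431]
  [   0.1772     1.6496     0.0682]
  [   0.1295     0.4363     1.5883]
Δx = (I − A)⁻¹ Δd with Δd having +100 in the Sector 1 component and 0 elsewhere.
So Δx_2 = L_21 · (+100), where L_21 = adj(I−A)_21 / det(I−A) = 0.0650 / 0.36675.
Δx_2 = 0.0650 × (+100) / 0.36675 = 6.50 / 0.36675 ≈ 17.723.

Δx_2 = 17.723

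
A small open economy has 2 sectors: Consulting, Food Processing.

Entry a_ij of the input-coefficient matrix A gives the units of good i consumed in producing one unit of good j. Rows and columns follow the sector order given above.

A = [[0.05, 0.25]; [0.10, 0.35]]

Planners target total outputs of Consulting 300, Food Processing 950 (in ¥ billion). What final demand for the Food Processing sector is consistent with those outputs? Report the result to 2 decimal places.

I − A =
  [   0.95    -0.25]
  [  -0.10     0.65]
d = (I − A) x:
  d_1 = (+0.95)·300 + (-0.25)·950 = 47.50
  d_2 = (-0.10)·300 + (+0.65)·950 = 587.50

d_2 = 587.50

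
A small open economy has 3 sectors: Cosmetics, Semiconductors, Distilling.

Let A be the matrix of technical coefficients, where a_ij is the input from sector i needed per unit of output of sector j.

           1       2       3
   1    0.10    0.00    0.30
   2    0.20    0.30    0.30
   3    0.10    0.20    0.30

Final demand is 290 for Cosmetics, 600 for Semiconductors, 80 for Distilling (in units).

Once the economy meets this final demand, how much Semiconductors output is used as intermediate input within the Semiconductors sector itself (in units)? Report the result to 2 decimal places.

z_22 = 369.24

I − A =
  [   0.90     0.00    -0.30]
  [  -0.20     0.70    -0.30]
  [  -0.10    -0.20     0.70]
Cofactors of I−A, C_ij = (−1)^(i+j)·(minor ij) (rows/columns in the sector order above):
  C_11 = (0.70)(0.70) − (-0.30)(-0.20) = 0.4300
  C_12 = −[(-0.20)(0.70) − (-0.30)(-0.10)] = 0.1700
  C_13 = (-0.20)(-0.20) − (0.70)(-0.10) = 0.1100
  C_21 = −[(0.00)(0.70) − (-0.30)(-0.20)] = 0.0600
  C_22 = (0.90)(0.70) − (-0.30)(-0.10) = 0.6000
  C_23 = −[(0.90)(-0.20) − (0.00)(-0.10)] = 0.1800
  C_31 = (0.00)(-0.30) − (-0.30)(0.70) = 0.2100
  C_32 = −[(0.90)(-0.30) − (-0.30)(-0.20)] = 0.3300
  C_33 = (0.90)(0.70) − (0.00)(-0.20) = 0.6300
det(I−A) = Σ_j (I−A)_1j·C_1j = (0.90)(0.4300) + (0.00)(0.1700) + (-0.30)(0.1100) = 0.3540
adj(I−A) = Cᵀ =
  [ 0.4300   0.0600   0.2100]
  [ 0.1700   0.6000   0.3300]
  [ 0.1100   0.1800   0.6300]
(I − A)⁻¹ = adj(I−A) / det(I−A) ≈
  [   1.2147     0.1695     0.5932]
  [   0.4802     1.6949     0.9322]
  [   0.3107     0.5085     1.7797]
First solve x = (I − A)⁻¹ d = adj(I−A)·d / det(I−A); in particular x_2 = (0.1700·290 + 0.6000·600 + 0.3300·80) / 0.3540 = 435.70 / 0.3540 ≈ 1230.7910.
Intermediate flow from 2 to 2: z_22 = a_22 · x_2 = 0.30 × 435.70 / 0.3540 = 130.71 / 0.3540 ≈ 369.24.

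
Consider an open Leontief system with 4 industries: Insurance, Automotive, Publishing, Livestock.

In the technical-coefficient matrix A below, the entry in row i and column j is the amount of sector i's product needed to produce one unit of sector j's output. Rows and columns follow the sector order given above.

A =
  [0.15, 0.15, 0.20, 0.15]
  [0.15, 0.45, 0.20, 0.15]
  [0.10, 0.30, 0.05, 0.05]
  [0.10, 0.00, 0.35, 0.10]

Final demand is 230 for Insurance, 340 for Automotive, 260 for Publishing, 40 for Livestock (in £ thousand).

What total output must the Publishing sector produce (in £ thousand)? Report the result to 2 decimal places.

x_3 = 754.46

I − A =
  [   0.85    -0.15    -0.20    -0.15]
  [  -0.15     0.55    -0.20    -0.15]
  [  -0.10    -0.30     0.95    -0.05]
  [  -0.10     0.00    -0.35     0.90]
Compute the cofactors C_ij = (−1)^(i+j)·(3×3 minor ij) of I−A; the adjugate is their transpose:
adj(I−A) = Cᵀ =
  [ 0.390875   0.195375   0.162750   0.106750]
  [ 0.164125   0.673375   0.232500   0.152500]
  [ 0.097250   0.239250   0.390000   0.077750]
  [ 0.081250   0.114750   0.169750   0.348750]
det(I−A) = Σ_j (I−A)_1j·C_1j = (0.85)(0.390875) + (-0.15)(0.164125) + (-0.20)(0.097250) + (-0.15)(0.081250) = 0.2759875
(I − A)⁻¹ = adj(I−A) / det(I−A) ≈
  [   1.4163     0.7079     0.5897     0.3868]
  [   0.5947     2.4399     0.8424     0.5526]
  [   0.3524     0.8669     1.4131     0.2817]
  [   0.2944     0.4158     0.6151     1.2636]
x = (I − A)⁻¹ d = adj(I−A)·d / det(I−A), with det(I−A) = 0.2759875:
  x_1 = (0.390875·230 + 0.195375·340 + 0.162750·260 + 0.106750·40) / 0.2759875 = 202.91375 / 0.2759875 ≈ 735.23
  x_2 = (0.164125·230 + 0.673375·340 + 0.232500·260 + 0.152500·40) / 0.2759875 = 333.24625 / 0.2759875 ≈ 1207.47
  x_3 = (0.097250·230 + 0.239250·340 + 0.390000·260 + 0.077750·40) / 0.2759875 = 208.2225 / 0.2759875 ≈ 754.46
  x_4 = (0.081250·230 + 0.114750·340 + 0.169750·260 + 0.348750·40) / 0.2759875 = 115.7875 / 0.2759875 ≈ 419.54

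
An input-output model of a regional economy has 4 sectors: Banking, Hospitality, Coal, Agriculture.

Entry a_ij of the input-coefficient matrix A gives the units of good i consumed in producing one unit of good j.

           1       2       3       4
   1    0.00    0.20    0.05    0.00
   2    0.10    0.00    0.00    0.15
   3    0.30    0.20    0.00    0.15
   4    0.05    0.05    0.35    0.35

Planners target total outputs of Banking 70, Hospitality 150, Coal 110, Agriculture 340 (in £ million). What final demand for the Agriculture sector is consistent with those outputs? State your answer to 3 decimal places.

d_4 = 171.500

I − A =
  [   1.00    -0.20    -0.05     0.00]
  [  -0.10     1.00     0.00    -0.15]
  [  -0.30    -0.20     1.00    -0.15]
  [  -0.05    -0.05    -0.35     0.65]
d = (I − A) x:
  d_1 = (+1.00)·70 + (-0.20)·150 + (-0.05)·110 + (+0.00)·340 = 34.500
  d_2 = (-0.10)·70 + (+1.00)·150 + (+0.00)·110 + (-0.15)·340 = 92.000
  d_3 = (-0.30)·70 + (-0.20)·150 + (+1.00)·110 + (-0.15)·340 = 8.000
  d_4 = (-0.05)·70 + (-0.05)·150 + (-0.35)·110 + (+0.65)·340 = 171.500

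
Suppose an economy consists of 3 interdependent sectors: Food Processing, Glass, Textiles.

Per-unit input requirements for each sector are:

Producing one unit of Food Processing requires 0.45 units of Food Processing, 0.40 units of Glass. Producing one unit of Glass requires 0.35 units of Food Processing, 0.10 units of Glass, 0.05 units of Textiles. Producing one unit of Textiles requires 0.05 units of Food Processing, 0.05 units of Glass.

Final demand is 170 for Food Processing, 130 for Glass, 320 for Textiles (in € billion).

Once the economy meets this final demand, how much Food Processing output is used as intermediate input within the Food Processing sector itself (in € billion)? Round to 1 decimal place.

I − A =
  [   0.55    -0.35    -0.05]
  [  -0.40     0.90    -0.05]
  [   0.00    -0.05     1.00]
Cofactors of I−A, C_ij = (−1)^(i+j)·(minor ij) (rows/columns in the sector order above):
  C_11 = (0.90)(1.00) − (-0.05)(-0.05) = 0.8975
  C_12 = −[(-0.40)(1.00) − (-0.05)(0.00)] = 0.4000
  C_13 = (-0.40)(-0.05) − (0.90)(0.00) = 0.0200
  C_21 = −[(-0.35)(1.00) − (-0.05)(-0.05)] = 0.3525
  C_22 = (0.55)(1.00) − (-0.05)(0.00) = 0.5500
  C_23 = −[(0.55)(-0.05) − (-0.35)(0.00)] = 0.0275
  C_31 = (-0.35)(-0.05) − (-0.05)(0.90) = 0.0625
  C_32 = −[(0.55)(-0.05) − (-0.05)(-0.40)] = 0.0475
  C_33 = (0.55)(0.90) − (-0.35)(-0.40) = 0.3550
det(I−A) = Σ_j (I−A)_1j·C_1j = (0.55)(0.8975) + (-0.35)(0.4000) + (-0.05)(0.0200) = 0.352625
adj(I−A) = Cᵀ =
  [ 0.8975   0.3525   0.0625]
  [ 0.4000   0.5500   0.0475]
  [ 0.0200   0.0275   0.3550]
(I − A)⁻¹ = adj(I−A) / det(I−A) ≈
  [   2.5452     0.9996     0.1772]
  [   1.1343     1.5597     0.1347]
  [   0.0567     0.0780     1.0067]
First solve x = (I − A)⁻¹ d = adj(I−A)·d / det(I−A); in particular x_F = (0.8975·170 + 0.3525·130 + 0.0625·320) / 0.352625 = 218.40 / 0.352625 ≈ 619.355.
Intermediate flow from F to F: z_FF = a_FF · x_F = 0.45 × 218.40 / 0.352625 = 98.28 / 0.352625 ≈ 278.7.

z_FF = 278.7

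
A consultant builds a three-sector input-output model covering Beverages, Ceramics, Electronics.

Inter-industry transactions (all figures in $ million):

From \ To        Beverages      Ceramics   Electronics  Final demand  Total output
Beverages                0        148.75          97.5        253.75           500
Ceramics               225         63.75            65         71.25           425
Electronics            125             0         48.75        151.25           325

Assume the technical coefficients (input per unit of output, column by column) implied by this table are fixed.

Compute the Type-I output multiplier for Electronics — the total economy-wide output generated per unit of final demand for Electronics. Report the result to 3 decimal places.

m_E = 2.666

Technical coefficients a_ij = z_ij / X_j:
  a_BB = 0/500 = 0.00, a_CB = 225/500 = 0.45, a_EB = 125/500 = 0.25
  a_BC = 148.75/425 = 0.35, a_CC = 63.75/425 = 0.15, a_EC = 0/425 = 0.00
  a_BE = 97.5/325 = 0.30, a_CE = 65/325 = 0.20, a_EE = 48.75/325 = 0.15
I − A =
  [   1.00    -0.35    -0.30]
  [  -0.45     0.85    -0.20]
  [  -0.25     0.00     0.85]
Cofactors of I−A, C_ij = (−1)^(i+j)·(minor ij) (rows/columns in the sector order above):
  C_11 = (0.85)(0.85) − (-0.20)(0.00) = 0.7225
  C_12 = −[(-0.45)(0.85) − (-0.20)(-0.25)] = 0.4325
  C_13 = (-0.45)(0.00) − (0.85)(-0.25) = 0.2125
  C_21 = −[(-0.35)(0.85) − (-0.30)(0.00)] = 0.2975
  C_22 = (1.00)(0.85) − (-0.30)(-0.25) = 0.7750
  C_23 = −[(1.00)(0.00) − (-0.35)(-0.25)] = 0.0875
  C_31 = (-0.35)(-0.20) − (-0.30)(0.85) = 0.3250
  C_32 = −[(1.00)(-0.20) − (-0.30)(-0.45)] = 0.3350
  C_33 = (1.00)(0.85) − (-0.35)(-0.45) = 0.6925
det(I−A) = Σ_j (I−A)_1j·C_1j = (1.00)(0.7225) + (-0.35)(0.4325) + (-0.30)(0.2125) = 0.507375
adj(I−A) = Cᵀ =
  [ 0.7225   0.2975   0.3250]
  [ 0.4325   0.7750   0.3350]
  [ 0.2125   0.0875   0.6925]
(I − A)⁻¹ = adj(I−A) / det(I−A) ≈
  [   1.4240     0.5864     0.6406]
  [   0.8524     1.5275     0.6603]
  [   0.4188     0.1725     1.3649]
The output multiplier for sector j is the column-j sum of the Leontief inverse (I − A)⁻¹ = adj(I−A) / det(I−A).
Column E of adj(I−A): (0.3250, 0.3350, 0.6925); det(I−A) = 0.507375.
m_E = (0.3250 + 0.3350 + 0.6925) / 0.507375 = 1.3525 / 0.507375 ≈ 2.666.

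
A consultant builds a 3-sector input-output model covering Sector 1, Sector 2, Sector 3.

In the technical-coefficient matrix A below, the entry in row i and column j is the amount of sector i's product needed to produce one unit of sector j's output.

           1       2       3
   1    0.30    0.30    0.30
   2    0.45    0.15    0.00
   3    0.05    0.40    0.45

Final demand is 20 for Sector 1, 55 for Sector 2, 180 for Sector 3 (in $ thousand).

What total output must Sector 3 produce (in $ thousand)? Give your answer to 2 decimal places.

I − A =
  [   0.70    -0.30    -0.30]
  [  -0.45     0.85     0.00]
  [  -0.05    -0.40     0.55]
Cofactors of I−A, C_ij = (−1)^(i+j)·(minor ij) (rows/columns in the sector order above):
  C_11 = (0.85)(0.55) − (0.00)(-0.40) = 0.4675
  C_12 = −[(-0.45)(0.55) − (0.00)(-0.05)] = 0.2475
  C_13 = (-0.45)(-0.40) − (0.85)(-0.05) = 0.2225
  C_21 = −[(-0.30)(0.55) − (-0.30)(-0.40)] = 0.2850
  C_22 = (0.70)(0.55) − (-0.30)(-0.05) = 0.3700
  C_23 = −[(0.70)(-0.40) − (-0.30)(-0.05)] = 0.2950
  C_31 = (-0.30)(0.00) − (-0.30)(0.85) = 0.2550
  C_32 = −[(0.70)(0.00) − (-0.30)(-0.45)] = 0.1350
  C_33 = (0.70)(0.85) − (-0.30)(-0.45) = 0.4600
det(I−A) = Σ_j (I−A)_1j·C_1j = (0.70)(0.4675) + (-0.30)(0.2475) + (-0.30)(0.2225) = 0.18625
adj(I−A) = Cᵀ =
  [ 0.4675   0.2850   0.2550]
  [ 0.2475   0.3700   0.1350]
  [ 0.2225   0.2950   0.4600]
(I − A)⁻¹ = adj(I−A) / det(I−A) ≈
  [   2.5101     1.5302     1.3691]
  [   1.3289     1.9866     0.7248]
  [   1.1946     1.5839     2.4698]
x = (I − A)⁻¹ d = adj(I−A)·d / det(I−A), with det(I−A) = 0.18625:
  x_1 = (0.4675·20 + 0.2850·55 + 0.2550·180) / 0.18625 = 70.925 / 0.18625 ≈ 380.81
  x_2 = (0.2475·20 + 0.3700·55 + 0.1350·180) / 0.18625 = 49.60 / 0.18625 ≈ 266.31
  x_3 = (0.2225·20 + 0.2950·55 + 0.4600·180) / 0.18625 = 103.475 / 0.18625 ≈ 555.57

x_3 = 555.57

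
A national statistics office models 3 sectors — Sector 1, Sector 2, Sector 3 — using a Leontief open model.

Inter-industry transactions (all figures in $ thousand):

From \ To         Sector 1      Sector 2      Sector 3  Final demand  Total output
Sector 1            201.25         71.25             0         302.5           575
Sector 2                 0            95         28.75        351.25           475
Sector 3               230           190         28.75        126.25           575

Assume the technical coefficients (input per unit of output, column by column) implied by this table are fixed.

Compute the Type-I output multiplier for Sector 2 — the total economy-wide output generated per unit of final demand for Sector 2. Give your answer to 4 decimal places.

m_2 = 2.2594

Technical coefficients a_ij = z_ij / X_j:
  a_11 = 201.25/575 = 0.35, a_21 = 0/575 = 0.00, a_31 = 230/575 = 0.40
  a_12 = 71.25/475 = 0.15, a_22 = 95/475 = 0.20, a_32 = 190/475 = 0.40
  a_13 = 0/575 = 0.00, a_23 = 28.75/575 = 0.05, a_33 = 28.75/575 = 0.05
I − A =
  [   0.65    -0.15     0.00]
  [   0.00     0.80    -0.05]
  [  -0.40    -0.40     0.95]
Cofactors of I−A, C_ij = (−1)^(i+j)·(minor ij) (rows/columns in the sector order above):
  C_11 = (0.80)(0.95) − (-0.05)(-0.40) = 0.7400
  C_12 = −[(0.00)(0.95) − (-0.05)(-0.40)] = 0.0200
  C_13 = (0.00)(-0.40) − (0.80)(-0.40) = 0.3200
  C_21 = −[(-0.15)(0.95) − (0.00)(-0.40)] = 0.1425
  C_22 = (0.65)(0.95) − (0.00)(-0.40) = 0.6175
  C_23 = −[(0.65)(-0.40) − (-0.15)(-0.40)] = 0.3200
  C_31 = (-0.15)(-0.05) − (0.00)(0.80) = 0.0075
  C_32 = −[(0.65)(-0.05) − (0.00)(0.00)] = 0.0325
  C_33 = (0.65)(0.80) − (-0.15)(0.00) = 0.5200
det(I−A) = Σ_j (I−A)_1j·C_1j = (0.65)(0.7400) + (-0.15)(0.0200) + (0.00)(0.3200) = 0.4780
adj(I−A) = Cᵀ =
  [ 0.7400   0.1425   0.0075]
  [ 0.0200   0.6175   0.0325]
  [ 0.3200   0.3200   0.5200]
(I − A)⁻¹ = adj(I−A) / det(I−A) ≈
  [   1.54812     0.29812     0.01569]
  [   0.04184     1.29184     0.06799]
  [   0.66946     0.66946     1.08787]
The output multiplier for sector j is the column-j sum of the Leontief inverse (I − A)⁻¹ = adj(I−A) / det(I−A).
Column 2 of adj(I−A): (0.1425, 0.6175, 0.3200); det(I−A) = 0.4780.
m_2 = (0.1425 + 0.6175 + 0.3200) / 0.4780 = 1.08 / 0.4780 ≈ 2.2594.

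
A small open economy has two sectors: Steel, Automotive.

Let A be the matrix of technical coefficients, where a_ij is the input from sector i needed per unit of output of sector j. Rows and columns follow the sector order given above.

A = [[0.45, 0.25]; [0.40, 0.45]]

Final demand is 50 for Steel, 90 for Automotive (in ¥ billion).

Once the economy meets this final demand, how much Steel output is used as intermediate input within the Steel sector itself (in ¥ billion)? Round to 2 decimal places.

I − A =
  [   0.55    -0.25]
  [  -0.40     0.55]
det(I−A) = (0.55)(0.55) − (-0.25)(-0.40) = 0.2025
adj(I−A) = [[0.55, 0.25], [0.40, 0.55]]
(I − A)⁻¹ = adj(I−A) / det(I−A) ≈
  [   2.7160     1.2346]
  [   1.9753     2.7160]
First solve x = (I − A)⁻¹ d = adj(I−A)·d / det(I−A); in particular x_S = (0.55·50 + 0.25·90) / 0.2025 = 50.00 / 0.2025 ≈ 246.9136.
Intermediate flow from S to S: z_SS = a_SS · x_S = 0.45 × 50.00 / 0.2025 = 22.50 / 0.2025 ≈ 111.11.

z_SS = 111.11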